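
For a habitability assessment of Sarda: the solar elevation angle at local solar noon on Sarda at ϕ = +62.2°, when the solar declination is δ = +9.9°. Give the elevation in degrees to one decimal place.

37.7°

At local noon the hour angle is zero, so the zenith angle equals |ϕ − δ| = |+62.2° − (+9.900°)| = 52.300°.
Elevation = 90° − 52.300° = 37.7°.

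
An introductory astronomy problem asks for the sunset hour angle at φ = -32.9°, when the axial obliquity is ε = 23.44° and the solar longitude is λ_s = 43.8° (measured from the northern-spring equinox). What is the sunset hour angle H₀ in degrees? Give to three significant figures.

H₀ = 79.3°

Solar declination: sin δ = sin ε · sin λ_s = sin 23.44° × sin 43.8° = 0.27533, so δ = +15.981°.
cos H₀ = −tan φ · tan δ = −tan(-32.9°) × tan(+15.981°) = 0.1853, so H₀ = 1.3844 rad = 79.32°.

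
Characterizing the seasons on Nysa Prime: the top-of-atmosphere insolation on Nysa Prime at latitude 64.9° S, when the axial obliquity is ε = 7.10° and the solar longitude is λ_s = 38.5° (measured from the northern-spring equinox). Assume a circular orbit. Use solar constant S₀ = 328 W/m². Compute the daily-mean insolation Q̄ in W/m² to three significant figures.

Solar declination: sin δ = sin ε · sin λ_s = sin 7.10° × sin 38.5° = 0.07694, so δ = +4.413°.
cos H₀ = −tan(-64.9°) tan(+4.413°) = 0.1647, H₀ = 1.4053 rad.
Bracket: H₀ sin φ sin δ + cos φ cos δ sin H₀ = 1.4053×-0.90557×0.07694 + 0.42420×0.99704×0.98634 = -0.097914 + 0.417167 = 0.319253.
Q̄ = (S₀/π) × [bracket] = (328/π) × 0.319253 = 33.33 W/m².

Q̄ ≈ 33.3 W/m²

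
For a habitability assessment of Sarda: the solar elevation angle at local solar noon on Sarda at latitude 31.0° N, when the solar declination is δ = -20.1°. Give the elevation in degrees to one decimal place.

At local noon the hour angle is zero, so the zenith angle equals |φ − δ| = |+31.0° − (-20.100°)| = 51.100°.
Elevation = 90° − 51.100° = 38.9°.

38.9°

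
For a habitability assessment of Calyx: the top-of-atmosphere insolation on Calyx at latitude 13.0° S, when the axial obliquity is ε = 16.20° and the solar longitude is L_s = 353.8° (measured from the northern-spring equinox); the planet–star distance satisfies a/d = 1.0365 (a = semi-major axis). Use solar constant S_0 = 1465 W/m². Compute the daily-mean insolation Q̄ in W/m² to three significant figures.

Solar declination: sin δ = sin ε · sin L_s = sin 16.20° × sin 353.8° = -0.03013, so δ = -1.727°.
cos h₀ = −tan(-13.0°) tan(-1.727°) = -0.0070, h₀ = 1.5778 rad.
Bracket: h₀ sin ϕ sin δ + cos ϕ cos δ sin h₀ = 1.5778×-0.22495×-0.03013 + 0.97437×0.99955×0.99998 = 0.010694 + 0.973912 = 0.984606.
Inverse-square distance factor (a/d)² = 1.0365² = 1.074332.
Q̄ = (S_0/π) × 1.074332 × [bracket] = (1465/π) × 1.074332 × 0.984606 = 493.3 W/m².

Q̄ ≈ 493 W/m²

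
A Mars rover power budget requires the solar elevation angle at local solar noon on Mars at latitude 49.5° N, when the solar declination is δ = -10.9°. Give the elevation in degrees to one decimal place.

At local noon the hour angle is zero, so the zenith angle equals |φ − δ| = |+49.5° − (-10.900°)| = 60.400°.
Elevation = 90° − 60.400° = 29.6°.

29.6°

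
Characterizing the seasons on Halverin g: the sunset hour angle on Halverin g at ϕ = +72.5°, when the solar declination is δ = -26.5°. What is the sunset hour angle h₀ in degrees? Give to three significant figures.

cos h₀ = −tan ϕ · tan δ = 1.5813 ≥ 1, so the host star never rises (polar night) and h₀ = 0.

h₀ = 0.00°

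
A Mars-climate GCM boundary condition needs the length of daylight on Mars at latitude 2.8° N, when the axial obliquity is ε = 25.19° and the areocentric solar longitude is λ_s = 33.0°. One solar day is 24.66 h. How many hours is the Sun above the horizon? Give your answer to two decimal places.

sin δ = sin 25.19° × sin 33.0° = 0.23181, so δ = +13.404°.
cos H₀ = −tan φ · tan δ = −tan(+2.8°) × tan(+13.404°) = -0.0117, so H₀ = 1.5825 rad = 90.67°.
Daylight = 2H₀/(2π) × 24.66 h = (1.5825/π) × 24.66 = 12.42 h.

12.42 h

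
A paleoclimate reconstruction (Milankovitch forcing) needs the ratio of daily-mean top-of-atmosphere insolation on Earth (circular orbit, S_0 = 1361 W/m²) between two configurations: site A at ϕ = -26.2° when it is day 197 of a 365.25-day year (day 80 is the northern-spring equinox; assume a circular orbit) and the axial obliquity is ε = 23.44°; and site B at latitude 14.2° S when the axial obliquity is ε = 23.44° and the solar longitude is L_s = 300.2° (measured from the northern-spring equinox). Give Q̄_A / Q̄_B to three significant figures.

— Configuration A (ϕ=-26.2°):
Solar longitude: L_s = 360° × (197 − 80)/365.25 = 115.318°.
sin δ = sin 23.44° × sin 115.318° = 0.35958, so δ = +21.074°.
cos h₀ = −tan(-26.2°) tan(+21.074°) = 0.1896, h₀ = 1.3800 rad.
Bracket: h₀ sin ϕ sin δ + cos ϕ cos δ sin h₀ = 1.3800×-0.44151×0.35958 + 0.89726×0.93311×0.98186 = -0.219086 + 0.822055 = 0.602969.
Q̄ = (S_0/π) × [bracket] = (1361/π) × 0.602969 = 261.22 W/m².
— Configuration B (ϕ=-14.2°):
Solar declination: sin δ = sin ε · sin L_s = sin 23.44° × sin 300.2° = -0.34380, so δ = -20.108°.
cos h₀ = −tan(-14.2°) tan(-20.108°) = -0.0926, h₀ = 1.6636 rad.
Bracket: h₀ sin ϕ sin δ + cos ϕ cos δ sin h₀ = 1.6636×-0.24531×-0.34380 + 0.96945×0.93904×0.99570 = 0.140304 + 0.906438 = 1.046742.
Q̄ = (S_0/π) × [bracket] = (1361/π) × 1.046742 = 453.47 W/m².
Ratio Q̄_A / Q̄_B = 261.22 / 453.47 = 0.5760.

Q̄_A / Q̄_B ≈ 0.576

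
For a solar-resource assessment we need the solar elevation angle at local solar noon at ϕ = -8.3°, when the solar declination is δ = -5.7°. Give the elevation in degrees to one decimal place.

At local noon the hour angle is zero, so the zenith angle equals |ϕ − δ| = |-8.3° − (-5.700°)| = 2.600°.
Elevation = 90° − 2.600° = 87.4°.

87.4°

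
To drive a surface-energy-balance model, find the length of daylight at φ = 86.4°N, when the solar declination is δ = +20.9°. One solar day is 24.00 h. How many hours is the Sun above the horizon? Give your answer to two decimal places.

24.00 h

Sunrise equation: cos H₀ = −tan φ · tan δ = -6.0695 ≤ −1, so the Sun never sets (polar day) and H₀ = π.
Daylight = 2H₀/(2π) × 24.00 h = (3.1416/π) × 24.00 = 24.00 h.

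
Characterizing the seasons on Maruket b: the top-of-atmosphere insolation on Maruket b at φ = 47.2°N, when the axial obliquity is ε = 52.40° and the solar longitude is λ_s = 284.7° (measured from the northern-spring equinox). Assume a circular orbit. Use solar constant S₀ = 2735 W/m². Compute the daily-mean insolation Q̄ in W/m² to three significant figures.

Solar declination: sin δ = sin ε · sin λ_s = sin 52.40° × sin 284.7° = -0.76636, so δ = -50.028°.
cos H₀ = −tan(+47.2°) tan(-50.028°) = 1.2882 ≥ 1 ⇒ polar night, H₀ = 0 and Q̄ = 0.

Q̄ ≈ 0.00 W/m²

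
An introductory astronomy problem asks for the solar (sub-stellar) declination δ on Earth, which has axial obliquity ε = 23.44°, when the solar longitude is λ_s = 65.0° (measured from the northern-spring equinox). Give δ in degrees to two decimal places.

δ = +21.13°

sin δ = sin ε · sin λ_s = sin 23.44° × sin 65.0° = 0.360519.
δ = arcsin(0.360519) = +21.13°.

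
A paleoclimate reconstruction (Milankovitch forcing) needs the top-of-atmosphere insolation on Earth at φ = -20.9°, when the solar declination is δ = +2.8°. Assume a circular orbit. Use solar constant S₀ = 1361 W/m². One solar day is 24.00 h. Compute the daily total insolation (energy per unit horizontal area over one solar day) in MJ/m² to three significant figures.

cos H₀ = −tan(-20.9°) tan(+2.800°) = 0.0187, H₀ = 1.5521 rad.
Bracket: H₀ sin φ sin δ + cos φ cos δ sin H₀ = 1.5521×-0.35674×0.04885 + 0.93420×0.99881×0.99983 = -0.027048 + 0.932930 = 0.905882.
Q̄ = (S₀/π) × [bracket] = (1361/π) × 0.905882 = 392.45 W/m².
Daily total = Q̄ × 24.00 h × 3600 s/h = 392.45 × 24.00 × 3600 / 10⁶ = 33.91 MJ/m².

33.9 MJ/m²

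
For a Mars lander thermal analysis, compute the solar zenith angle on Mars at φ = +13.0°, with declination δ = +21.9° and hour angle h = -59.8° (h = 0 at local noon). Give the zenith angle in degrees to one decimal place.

θ_z = 57.4°

cos θ_z = sin φ sin δ + cos φ cos δ cos h = 0.083904 + 0.454758 = 0.538662.
θ_z = arccos(0.538662) = 57.4°.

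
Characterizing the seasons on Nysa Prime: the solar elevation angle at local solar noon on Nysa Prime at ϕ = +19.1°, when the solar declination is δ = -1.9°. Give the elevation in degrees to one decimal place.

At local noon the hour angle is zero, so the zenith angle equals |ϕ − δ| = |+19.1° − (-1.900°)| = 21.000°.
Elevation = 90° − 21.000° = 69.0°.

69.0°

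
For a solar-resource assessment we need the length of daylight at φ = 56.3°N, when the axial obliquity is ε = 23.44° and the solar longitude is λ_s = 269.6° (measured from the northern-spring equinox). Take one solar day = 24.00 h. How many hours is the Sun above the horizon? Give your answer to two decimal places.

Solar declination: sin δ = sin ε · sin λ_s = sin 23.44° × sin 269.6° = -0.39778, so δ = -23.439°.
cos H₀ = −tan φ · tan δ = −tan(+56.3°) × tan(-23.439°) = 0.6501, so H₀ = 0.8631 rad = 49.45°.
Daylight = 2H₀/(2π) × 24.00 h = (0.8631/π) × 24.00 = 6.59 h.

6.59 h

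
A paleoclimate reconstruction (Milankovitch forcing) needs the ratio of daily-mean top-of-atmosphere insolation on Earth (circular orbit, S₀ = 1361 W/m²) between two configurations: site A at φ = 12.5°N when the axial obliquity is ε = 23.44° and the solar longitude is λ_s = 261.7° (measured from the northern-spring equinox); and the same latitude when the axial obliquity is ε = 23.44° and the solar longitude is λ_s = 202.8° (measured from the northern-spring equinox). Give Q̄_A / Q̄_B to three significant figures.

Q̄_A / Q̄_B ≈ 0.841

— Configuration A (φ=+12.5°):
Solar declination: sin δ = sin ε · sin λ_s = sin 23.44° × sin 261.7° = -0.39362, so δ = -23.180°.
cos H₀ = −tan(+12.5°) tan(-23.180°) = 0.0949, H₀ = 1.4757 rad.
Bracket: H₀ sin φ sin δ + cos φ cos δ sin H₀ = 1.4757×0.21644×-0.39362 + 0.97630×0.91927×0.99548 = -0.125722 + 0.893427 = 0.767705.
Q̄ = (S₀/π) × [bracket] = (1361/π) × 0.767705 = 332.58 W/m².
— Configuration B (φ=+12.5°):
Solar declination: sin δ = sin ε · sin λ_s = sin 23.44° × sin 202.8° = -0.15415, so δ = -8.867°.
cos H₀ = −tan(+12.5°) tan(-8.867°) = 0.0346, H₀ = 1.5362 rad.
Bracket: H₀ sin φ sin δ + cos φ cos δ sin H₀ = 1.5362×0.21644×-0.15415 + 0.97630×0.98805×0.99940 = -0.051254 + 0.964054 = 0.912800.
Q̄ = (S₀/π) × [bracket] = (1361/π) × 0.912800 = 395.44 W/m².
Ratio Q̄_A / Q̄_B = 332.58 / 395.44 = 0.8410.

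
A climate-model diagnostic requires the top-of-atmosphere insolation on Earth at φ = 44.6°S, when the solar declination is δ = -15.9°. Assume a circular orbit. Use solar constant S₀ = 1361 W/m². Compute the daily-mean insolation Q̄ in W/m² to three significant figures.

Q̄ ≈ 439 W/m²

cos H₀ = −tan(-44.6°) tan(-15.900°) = -0.2809, H₀ = 1.8555 rad.
Bracket: H₀ sin φ sin δ + cos φ cos δ sin H₀ = 1.8555×-0.70215×-0.27396 + 0.71203×0.96174×0.95973 = 0.356926 + 0.657211 = 1.014137.
Q̄ = (S₀/π) × [bracket] = (1361/π) × 1.014137 = 439.3 W/m².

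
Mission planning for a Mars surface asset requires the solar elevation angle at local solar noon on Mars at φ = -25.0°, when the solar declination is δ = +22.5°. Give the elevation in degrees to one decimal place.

At local noon the hour angle is zero, so the zenith angle equals |φ − δ| = |-25.0° − (+22.500°)| = 47.500°.
Elevation = 90° − 47.500° = 42.5°.

42.5°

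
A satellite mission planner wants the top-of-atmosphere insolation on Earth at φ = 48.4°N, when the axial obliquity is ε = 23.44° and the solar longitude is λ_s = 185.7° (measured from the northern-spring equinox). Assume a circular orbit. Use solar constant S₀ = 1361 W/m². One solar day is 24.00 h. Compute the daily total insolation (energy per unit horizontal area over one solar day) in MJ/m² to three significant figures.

Solar declination: sin δ = sin ε · sin λ_s = sin 23.44° × sin 185.7° = -0.03951, so δ = -2.264°.
cos H₀ = −tan(+48.4°) tan(-2.264°) = 0.0445, H₀ = 1.5262 rad.
Bracket: H₀ sin φ sin δ + cos φ cos δ sin H₀ = 1.5262×0.74780×-0.03951 + 0.66393×0.99922×0.99901 = -0.045092 + 0.662755 = 0.617663.
Q̄ = (S₀/π) × [bracket] = (1361/π) × 0.617663 = 267.58 W/m².
Daily total = Q̄ × 24.00 h × 3600 s/h = 267.58 × 24.00 × 3600 / 10⁶ = 23.12 MJ/m².

23.1 MJ/m²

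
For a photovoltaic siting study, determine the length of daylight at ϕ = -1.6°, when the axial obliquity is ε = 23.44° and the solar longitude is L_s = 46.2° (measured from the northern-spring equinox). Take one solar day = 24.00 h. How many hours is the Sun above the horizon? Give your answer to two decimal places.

Solar declination: sin δ = sin ε · sin L_s = sin 23.44° × sin 46.2° = 0.28711, so δ = +16.685°.
cos h₀ = −tan ϕ · tan δ = −tan(-1.6°) × tan(+16.685°) = 0.0084, so h₀ = 1.5624 rad = 89.52°.
Daylight = 2h₀/(2π) × 24.00 h = (1.5624/π) × 24.00 = 11.94 h.

11.94 h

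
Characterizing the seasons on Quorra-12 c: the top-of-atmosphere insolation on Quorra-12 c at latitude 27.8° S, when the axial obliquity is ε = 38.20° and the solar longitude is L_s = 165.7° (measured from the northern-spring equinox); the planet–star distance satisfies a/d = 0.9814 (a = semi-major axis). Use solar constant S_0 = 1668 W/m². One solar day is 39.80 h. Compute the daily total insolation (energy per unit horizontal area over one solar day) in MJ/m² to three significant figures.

Solar declination: sin δ = sin ε · sin L_s = sin 38.20° × sin 165.7° = 0.15275, so δ = +8.786°.
cos h₀ = −tan(-27.8°) tan(+8.786°) = 0.0815, h₀ = 1.4892 rad.
Bracket: h₀ sin ϕ sin δ + cos ϕ cos δ sin h₀ = 1.4892×-0.46639×0.15275 + 0.88458×0.98827×0.99667 = -0.106092 + 0.871293 = 0.765201.
Inverse-square distance factor (a/d)² = 0.9814² = 0.963146.
Q̄ = (S_0/π) × 0.963146 × [bracket] = (1668/π) × 0.963146 × 0.765201 = 391.30 W/m².
Daily total = Q̄ × 39.80 h × 3600 s/h = 391.30 × 39.80 × 3600 / 10⁶ = 56.07 MJ/m².

56.1 MJ/m²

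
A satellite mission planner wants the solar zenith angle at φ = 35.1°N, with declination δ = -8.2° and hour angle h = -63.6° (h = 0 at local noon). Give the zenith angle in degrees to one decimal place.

θ_z = 73.9°

cos θ_z = sin φ sin δ + cos φ cos δ cos h = -0.082012 + 0.360059 = 0.278047.
θ_z = arccos(0.278047) = 73.9°.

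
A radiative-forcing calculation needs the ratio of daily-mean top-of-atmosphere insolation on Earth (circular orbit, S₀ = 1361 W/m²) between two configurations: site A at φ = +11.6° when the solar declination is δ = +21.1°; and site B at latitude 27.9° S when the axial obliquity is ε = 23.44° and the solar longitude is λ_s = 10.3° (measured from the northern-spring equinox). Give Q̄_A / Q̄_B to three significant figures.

— Configuration A (φ=+11.6°):
cos H₀ = −tan(+11.6°) tan(+21.100°) = -0.0792, H₀ = 1.6501 rad.
Bracket: H₀ sin φ sin δ + cos φ cos δ sin H₀ = 1.6501×0.20108×0.36000 + 0.97958×0.93295×0.99686 = 0.119449 + 0.911030 = 1.030479.
Q̄ = (S₀/π) × [bracket] = (1361/π) × 1.030479 = 446.42 W/m².
— Configuration B (φ=-27.9°):
Solar declination: sin δ = sin ε · sin λ_s = sin 23.44° × sin 10.3° = 0.07113, so δ = +4.079°.
cos H₀ = −tan(-27.9°) tan(+4.079°) = 0.0378, H₀ = 1.5330 rad.
Bracket: H₀ sin φ sin δ + cos φ cos δ sin H₀ = 1.5330×-0.46793×0.07113 + 0.88377×0.99747×0.99929 = -0.051024 + 0.880908 = 0.829884.
Q̄ = (S₀/π) × [bracket] = (1361/π) × 0.829884 = 359.52 W/m².
Ratio Q̄_A / Q̄_B = 446.42 / 359.52 = 1.242.

Q̄_A / Q̄_B ≈ 1.24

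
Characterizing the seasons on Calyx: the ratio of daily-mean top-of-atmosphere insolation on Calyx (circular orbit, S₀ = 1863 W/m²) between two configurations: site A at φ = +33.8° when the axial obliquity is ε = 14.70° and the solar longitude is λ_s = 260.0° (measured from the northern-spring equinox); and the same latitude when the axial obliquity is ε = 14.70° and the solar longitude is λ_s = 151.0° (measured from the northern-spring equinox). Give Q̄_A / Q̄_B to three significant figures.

Q̄_A / Q̄_B ≈ 0.640

— Configuration A (φ=+33.8°):
Solar declination: sin δ = sin ε · sin λ_s = sin 14.70° × sin 260.0° = -0.24990, so δ = -14.472°.
cos H₀ = −tan(+33.8°) tan(-14.472°) = 0.1728, H₀ = 1.3971 rad.
Bracket: H₀ sin φ sin δ + cos φ cos δ sin H₀ = 1.3971×0.55630×-0.24990 + 0.83098×0.96827×0.98496 = -0.194224 + 0.792512 = 0.598288.
Q̄ = (S₀/π) × [bracket] = (1863/π) × 0.598288 = 354.79 W/m².
— Configuration B (φ=+33.8°):
Solar declination: sin δ = sin ε · sin λ_s = sin 14.70° × sin 151.0° = 0.12302, so δ = +7.067°.
cos H₀ = −tan(+33.8°) tan(+7.067°) = -0.0830, H₀ = 1.6539 rad.
Bracket: H₀ sin φ sin δ + cos φ cos δ sin H₀ = 1.6539×0.55630×0.12302 + 0.83098×0.99240×0.99655 = 0.113186 + 0.821819 = 0.935005.
Q̄ = (S₀/π) × [bracket] = (1863/π) × 0.935005 = 554.47 W/m².
Ratio Q̄_A / Q̄_B = 354.79 / 554.47 = 0.6399.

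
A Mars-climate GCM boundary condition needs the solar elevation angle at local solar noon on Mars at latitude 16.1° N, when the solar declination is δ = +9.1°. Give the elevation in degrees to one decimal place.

83.0°

At local noon the hour angle is zero, so the zenith angle equals |ϕ − δ| = |+16.1° − (+9.100°)| = 7.000°.
Elevation = 90° − 7.000° = 83.0°.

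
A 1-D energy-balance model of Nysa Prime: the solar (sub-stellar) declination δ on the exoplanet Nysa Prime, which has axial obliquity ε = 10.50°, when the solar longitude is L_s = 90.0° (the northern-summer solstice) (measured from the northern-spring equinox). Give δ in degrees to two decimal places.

sin δ = sin ε · sin L_s = sin 10.50° × sin 90.0° = 0.182236.
δ = arcsin(0.182236) = +10.50°.

δ = +10.50°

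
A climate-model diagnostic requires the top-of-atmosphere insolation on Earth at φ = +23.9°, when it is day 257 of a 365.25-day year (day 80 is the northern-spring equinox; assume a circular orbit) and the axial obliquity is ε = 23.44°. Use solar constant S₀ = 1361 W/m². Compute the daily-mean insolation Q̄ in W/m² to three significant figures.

Solar longitude: λ_s = 360° × (257 − 80)/365.25 = 174.456°.
sin δ = sin 23.44° × sin 174.456° = 0.03843, so δ = +2.203°.
cos H₀ = −tan(+23.9°) tan(+2.203°) = -0.0170, H₀ = 1.5878 rad.
Bracket: H₀ sin φ sin δ + cos φ cos δ sin H₀ = 1.5878×0.40514×0.03843 + 0.91425×0.99926×0.99985 = 0.024721 + 0.913436 = 0.938157.
Q̄ = (S₀/π) × [bracket] = (1361/π) × 0.938157 = 406.4 W/m².

Q̄ ≈ 406 W/m²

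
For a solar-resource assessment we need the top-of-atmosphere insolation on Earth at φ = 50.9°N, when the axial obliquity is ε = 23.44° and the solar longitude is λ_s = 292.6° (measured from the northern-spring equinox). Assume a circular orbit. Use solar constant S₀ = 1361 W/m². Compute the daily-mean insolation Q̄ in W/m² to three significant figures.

Q̄ ≈ 90.8 W/m²

Solar declination: sin δ = sin ε · sin λ_s = sin 23.44° × sin 292.6° = -0.36724, so δ = -21.546°.
cos H₀ = −tan(+50.9°) tan(-21.546°) = 0.4858, H₀ = 1.0635 rad.
Bracket: H₀ sin φ sin δ + cos φ cos δ sin H₀ = 1.0635×0.77605×-0.36724 + 0.63068×0.93013×0.87405 = -0.303094 + 0.512730 = 0.209636.
Q̄ = (S₀/π) × [bracket] = (1361/π) × 0.209636 = 90.82 W/m².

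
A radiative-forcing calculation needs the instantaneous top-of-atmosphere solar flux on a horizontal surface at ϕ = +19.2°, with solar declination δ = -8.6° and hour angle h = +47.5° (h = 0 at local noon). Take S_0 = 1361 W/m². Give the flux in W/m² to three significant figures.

cos θ_z = sin ϕ sin δ + cos ϕ cos δ cos h = -0.049177 + 0.630838 = 0.581661.
Flux = S_0 · cos θ_z = 1361 × 0.581661 = 791.6 W/m².

792 W/m²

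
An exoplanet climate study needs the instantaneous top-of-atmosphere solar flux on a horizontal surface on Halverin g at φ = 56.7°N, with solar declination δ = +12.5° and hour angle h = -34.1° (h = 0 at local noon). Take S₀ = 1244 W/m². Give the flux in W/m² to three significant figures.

777 W/m²

cos θ_z = sin φ sin δ + cos φ cos δ cos h = 0.180902 + 0.443848 = 0.624750.
Flux = S₀ · cos θ_z = 1244 × 0.624750 = 777.2 W/m².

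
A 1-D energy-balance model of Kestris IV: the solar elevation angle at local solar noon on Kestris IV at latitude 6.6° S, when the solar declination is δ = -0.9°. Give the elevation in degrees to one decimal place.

84.3°

At local noon the hour angle is zero, so the zenith angle equals |ϕ − δ| = |-6.6° − (-0.900°)| = 5.700°.
Elevation = 90° − 5.700° = 84.3°.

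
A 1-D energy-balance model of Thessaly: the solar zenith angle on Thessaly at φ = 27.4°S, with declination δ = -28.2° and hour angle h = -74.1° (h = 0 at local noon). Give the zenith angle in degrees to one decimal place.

θ_z = 64.4°

cos θ_z = sin φ sin δ + cos φ cos δ cos h = 0.217468 + 0.214355 = 0.431823.
θ_z = arccos(0.431823) = 64.4°.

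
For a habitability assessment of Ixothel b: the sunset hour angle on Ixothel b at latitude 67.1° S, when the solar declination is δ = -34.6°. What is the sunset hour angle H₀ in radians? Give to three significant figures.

Sunrise equation: cos H₀ = −tan φ · tan δ = -1.6331 ≤ −1, so the host star never sets (polar day) and H₀ = π.

H₀ = 3.14 rad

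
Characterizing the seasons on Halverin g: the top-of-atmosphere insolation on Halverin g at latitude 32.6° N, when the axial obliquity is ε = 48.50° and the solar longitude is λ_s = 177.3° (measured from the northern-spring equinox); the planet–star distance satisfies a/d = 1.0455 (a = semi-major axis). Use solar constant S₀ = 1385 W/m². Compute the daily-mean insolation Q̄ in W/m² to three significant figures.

Q̄ ≈ 420 W/m²

Solar declination: sin δ = sin ε · sin λ_s = sin 48.50° × sin 177.3° = 0.03528, so δ = +2.022°.
cos H₀ = −tan(+32.6°) tan(+2.022°) = -0.0226, H₀ = 1.5934 rad.
Bracket: H₀ sin φ sin δ + cos φ cos δ sin H₀ = 1.5934×0.53877×0.03528 + 0.84245×0.99938×0.99975 = 0.030287 + 0.841717 = 0.872004.
Inverse-square distance factor (a/d)² = 1.0455² = 1.093070.
Q̄ = (S₀/π) × 1.093070 × [bracket] = (1385/π) × 1.093070 × 0.872004 = 420.2 W/m².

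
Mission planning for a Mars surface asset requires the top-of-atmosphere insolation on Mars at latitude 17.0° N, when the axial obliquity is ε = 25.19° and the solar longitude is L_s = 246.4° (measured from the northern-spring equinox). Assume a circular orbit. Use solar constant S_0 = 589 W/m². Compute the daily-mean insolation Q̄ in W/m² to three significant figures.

Q̄ ≈ 133 W/m²

Solar declination: sin δ = sin ε · sin L_s = sin 25.19° × sin 246.4° = -0.39002, so δ = -22.956°.
cos h₀ = −tan(+17.0°) tan(-22.956°) = 0.1295, h₀ = 1.4409 rad.
Bracket: h₀ sin ϕ sin δ + cos ϕ cos δ sin h₀ = 1.4409×0.29237×-0.39002 + 0.95630×0.92080×0.99158 = -0.164306 + 0.873147 = 0.708841.
Q̄ = (S_0/π) × [bracket] = (589/π) × 0.708841 = 132.9 W/m².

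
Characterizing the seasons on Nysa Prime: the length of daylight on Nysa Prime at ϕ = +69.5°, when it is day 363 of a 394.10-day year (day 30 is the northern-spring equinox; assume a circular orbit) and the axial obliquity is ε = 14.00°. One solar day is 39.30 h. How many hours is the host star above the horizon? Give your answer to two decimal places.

Solar longitude: L_s = 360° × (363 − 30)/394.10 = 304.187°.
sin δ = sin 14.00° × sin 304.187° = -0.20012, so δ = -11.544°.
cos h₀ = −tan ϕ · tan δ = −tan(+69.5°) × tan(-11.544°) = 0.5463, so h₀ = 0.9929 rad = 56.89°.
Daylight = 2h₀/(2π) × 39.30 h = (0.9929/π) × 39.30 = 12.42 h.

12.42 h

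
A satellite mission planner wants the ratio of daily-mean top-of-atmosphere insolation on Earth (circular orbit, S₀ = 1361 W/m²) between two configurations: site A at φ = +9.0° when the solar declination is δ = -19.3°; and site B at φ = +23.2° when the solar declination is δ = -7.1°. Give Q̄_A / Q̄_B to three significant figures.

Q̄_A / Q̄_B ≈ 1.02

— Configuration A (φ=+9.0°):
cos H₀ = −tan(+9.0°) tan(-19.300°) = 0.0555, H₀ = 1.5153 rad.
Bracket: H₀ sin φ sin δ + cos φ cos δ sin H₀ = 1.5153×0.15643×-0.33051 + 0.98769×0.94380×0.99846 = -0.078344 + 0.930746 = 0.852402.
Q̄ = (S₀/π) × [bracket] = (1361/π) × 0.852402 = 369.28 W/m².
— Configuration B (φ=+23.2°):
cos H₀ = −tan(+23.2°) tan(-7.100°) = 0.0534, H₀ = 1.5174 rad.
Bracket: H₀ sin φ sin δ + cos φ cos δ sin H₀ = 1.5174×0.39394×-0.12360 + 0.91914×0.99233×0.99857 = -0.073884 + 0.910786 = 0.836902.
Q̄ = (S₀/π) × [bracket] = (1361/π) × 0.836902 = 362.56 W/m².
Ratio Q̄_A / Q̄_B = 369.28 / 362.56 = 1.019.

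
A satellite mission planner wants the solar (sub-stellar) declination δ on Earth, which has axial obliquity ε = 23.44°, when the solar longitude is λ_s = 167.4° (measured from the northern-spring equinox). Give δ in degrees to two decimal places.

δ = +4.98°

sin δ = sin ε · sin λ_s = sin 23.44° × sin 167.4° = 0.086775.
δ = arcsin(0.086775) = +4.98°.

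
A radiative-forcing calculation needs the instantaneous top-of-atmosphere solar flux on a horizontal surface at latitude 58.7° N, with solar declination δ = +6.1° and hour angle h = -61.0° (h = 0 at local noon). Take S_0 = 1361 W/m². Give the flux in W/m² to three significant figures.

cos θ_z = sin ϕ sin δ + cos ϕ cos δ cos h = 0.090798 + 0.250442 = 0.341240.
Flux = S_0 · cos θ_z = 1361 × 0.341240 = 464.4 W/m².

464 W/m²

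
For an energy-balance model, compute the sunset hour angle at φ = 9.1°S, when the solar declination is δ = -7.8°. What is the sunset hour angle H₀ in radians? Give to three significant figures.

H₀ = 1.59 rad

cos H₀ = −tan φ · tan δ = −tan(-9.1°) × tan(-7.800°) = -0.0219, so H₀ = 1.5927 rad = 91.26°.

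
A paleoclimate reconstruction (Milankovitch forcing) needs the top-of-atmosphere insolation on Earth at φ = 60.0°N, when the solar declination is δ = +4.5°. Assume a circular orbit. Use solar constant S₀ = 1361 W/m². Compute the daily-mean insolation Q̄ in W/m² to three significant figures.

cos H₀ = −tan(+60.0°) tan(+4.500°) = -0.1363, H₀ = 1.7075 rad.
Bracket: H₀ sin φ sin δ + cos φ cos δ sin H₀ = 1.7075×0.86603×0.07846 + 0.50000×0.99692×0.99067 = 0.116022 + 0.493809 = 0.609831.
Q̄ = (S₀/π) × [bracket] = (1361/π) × 0.609831 = 264.2 W/m².

Q̄ ≈ 264 W/m²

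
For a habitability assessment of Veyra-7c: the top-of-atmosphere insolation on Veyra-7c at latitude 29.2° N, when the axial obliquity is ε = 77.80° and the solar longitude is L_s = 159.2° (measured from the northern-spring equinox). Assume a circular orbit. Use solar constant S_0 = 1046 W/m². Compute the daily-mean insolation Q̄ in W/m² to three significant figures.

Q̄ ≈ 367 W/m²

Solar declination: sin δ = sin ε · sin L_s = sin 77.80° × sin 159.2° = 0.34709, so δ = +20.309°.
cos h₀ = −tan(+29.2°) tan(+20.309°) = -0.2068, h₀ = 1.7791 rad.
Bracket: h₀ sin ϕ sin δ + cos ϕ cos δ sin h₀ = 1.7791×0.48786×0.34709 + 0.87292×0.93783×0.97837 = 0.301257 + 0.800943 = 1.102200.
Q̄ = (S_0/π) × [bracket] = (1046/π) × 1.102200 = 367.0 W/m².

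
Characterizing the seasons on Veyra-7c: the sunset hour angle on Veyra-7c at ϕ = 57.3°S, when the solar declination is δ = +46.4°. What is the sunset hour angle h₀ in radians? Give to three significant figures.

cos h₀ = −tan ϕ · tan δ = 1.6357 ≥ 1, so the host star never rises (polar night) and h₀ = 0.

h₀ = 0.00 rad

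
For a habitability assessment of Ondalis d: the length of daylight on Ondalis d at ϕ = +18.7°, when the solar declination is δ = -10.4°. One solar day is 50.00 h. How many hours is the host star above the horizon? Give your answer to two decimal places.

24.01 h

cos h₀ = −tan ϕ · tan δ = −tan(+18.7°) × tan(-10.400°) = 0.0621, so h₀ = 1.5086 rad = 86.44°.
Daylight = 2h₀/(2π) × 50.00 h = (1.5086/π) × 50.00 = 24.01 h.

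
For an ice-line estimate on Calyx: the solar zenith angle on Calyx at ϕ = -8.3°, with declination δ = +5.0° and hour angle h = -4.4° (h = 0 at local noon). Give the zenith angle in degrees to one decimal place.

θ_z = 14.0°

cos θ_z = sin ϕ sin δ + cos ϕ cos δ cos h = -0.012581 + 0.982855 = 0.970274.
θ_z = arccos(0.970274) = 14.0°.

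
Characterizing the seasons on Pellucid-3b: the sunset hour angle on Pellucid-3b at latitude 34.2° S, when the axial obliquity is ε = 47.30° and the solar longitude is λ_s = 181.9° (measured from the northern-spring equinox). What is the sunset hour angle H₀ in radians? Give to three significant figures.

Solar declination: sin δ = sin ε · sin λ_s = sin 47.30° × sin 181.9° = -0.02437, so δ = -1.396°.
cos H₀ = −tan φ · tan δ = −tan(-34.2°) × tan(-1.396°) = -0.0166, so H₀ = 1.5874 rad = 90.95°.

H₀ = 1.59 rad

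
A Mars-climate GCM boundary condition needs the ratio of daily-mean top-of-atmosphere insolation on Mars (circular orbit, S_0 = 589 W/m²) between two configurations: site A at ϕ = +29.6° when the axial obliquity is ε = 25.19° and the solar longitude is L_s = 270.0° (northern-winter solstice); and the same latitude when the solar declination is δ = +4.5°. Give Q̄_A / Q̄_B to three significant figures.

— Configuration A (ϕ=+29.6°):
Solar declination: sin δ = sin ε · sin L_s = sin 25.19° × sin 270.0° = -0.42562, so δ = -25.190°.
cos h₀ = −tan(+29.6°) tan(-25.190°) = 0.2672, h₀ = 1.3003 rad.
Bracket: h₀ sin ϕ sin δ + cos ϕ cos δ sin h₀ = 1.3003×0.49394×-0.42562 + 0.86949×0.90490×0.96364 = -0.273363 + 0.758193 = 0.484830.
Q̄ = (S_0/π) × [bracket] = (589/π) × 0.484830 = 90.898 W/m².
— Configuration B (ϕ=+29.6°):
cos h₀ = −tan(+29.6°) tan(+4.500°) = -0.0447, h₀ = 1.6155 rad.
Bracket: h₀ sin ϕ sin δ + cos ϕ cos δ sin h₀ = 1.6155×0.49394×0.07846 + 0.86949×0.99692×0.99900 = 0.062608 + 0.865945 = 0.928553.
Q̄ = (S_0/π) × [bracket] = (589/π) × 0.928553 = 174.09 W/m².
Ratio Q̄_A / Q̄_B = 90.898 / 174.09 = 0.5221.

Q̄_A / Q̄_B ≈ 0.522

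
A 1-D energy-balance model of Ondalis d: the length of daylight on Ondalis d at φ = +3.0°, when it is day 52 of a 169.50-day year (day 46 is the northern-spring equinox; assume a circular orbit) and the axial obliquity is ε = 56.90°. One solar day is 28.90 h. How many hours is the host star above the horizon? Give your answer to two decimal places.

14.54 h

Solar longitude: λ_s = 360° × (52 − 46)/169.50 = 12.743°.
sin δ = sin 56.90° × sin 12.743° = 0.18479, so δ = +10.649°.
cos H₀ = −tan φ · tan δ = −tan(+3.0°) × tan(+10.649°) = -0.0099, so H₀ = 1.5807 rad = 90.56°.
Daylight = 2H₀/(2π) × 28.90 h = (1.5807/π) × 28.90 = 14.54 h.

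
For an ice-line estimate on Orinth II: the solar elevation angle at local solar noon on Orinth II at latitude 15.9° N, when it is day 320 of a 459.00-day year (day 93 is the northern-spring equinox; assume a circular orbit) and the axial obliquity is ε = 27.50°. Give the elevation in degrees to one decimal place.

Solar longitude: L_s = 360° × (320 − 93)/459.00 = 178.039°.
sin δ = sin 27.50° × sin 178.039° = 0.01580, so δ = +0.905°.
At local noon the hour angle is zero, so the zenith angle equals |ϕ − δ| = |+15.9° − (+0.905°)| = 14.995°.
Elevation = 90° − 14.995° = 75.0°.

75.0°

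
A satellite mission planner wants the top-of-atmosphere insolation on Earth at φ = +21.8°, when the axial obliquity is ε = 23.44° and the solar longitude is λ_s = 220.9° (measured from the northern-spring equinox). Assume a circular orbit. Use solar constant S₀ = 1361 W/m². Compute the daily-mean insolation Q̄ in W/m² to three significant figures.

Solar declination: sin δ = sin ε · sin λ_s = sin 23.44° × sin 220.9° = -0.26045, so δ = -15.097°.
cos H₀ = −tan(+21.8°) tan(-15.097°) = 0.1079, H₀ = 1.4627 rad.
Bracket: H₀ sin φ sin δ + cos φ cos δ sin H₀ = 1.4627×0.37137×-0.26045 + 0.92849×0.96549×0.99416 = -0.141477 + 0.891213 = 0.749736.
Q̄ = (S₀/π) × [bracket] = (1361/π) × 0.749736 = 324.8 W/m².

Q̄ ≈ 325 W/m²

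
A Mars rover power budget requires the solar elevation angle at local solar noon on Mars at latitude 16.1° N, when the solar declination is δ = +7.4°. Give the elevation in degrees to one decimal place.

At local noon the hour angle is zero, so the zenith angle equals |φ − δ| = |+16.1° − (+7.400°)| = 8.700°.
Elevation = 90° − 8.700° = 81.3°.

81.3°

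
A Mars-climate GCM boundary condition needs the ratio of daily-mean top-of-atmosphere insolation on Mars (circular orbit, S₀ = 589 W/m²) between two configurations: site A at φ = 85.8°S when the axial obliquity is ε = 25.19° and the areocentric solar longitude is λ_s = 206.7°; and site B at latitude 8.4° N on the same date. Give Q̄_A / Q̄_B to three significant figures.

— Configuration A (φ=-85.8°):
sin δ = sin 25.19° × sin 206.7° = -0.19124, so δ = -11.025°.
cos H₀ = −tan(-85.8°) tan(-11.025°) = -2.6532 ≤ −1 ⇒ polar day, H₀ = π.
Bracket: H₀ sin φ sin δ + cos φ cos δ sin H₀ = 3.1416×-0.99731×-0.19124 + 0.07324×0.98154×0.00000 = 0.599183 + 0.000000 = 0.599183.
Q̄ = (S₀/π) × [bracket] = (589/π) × 0.599183 = 112.34 W/m².
— Configuration B (φ=+8.4°):
cos H₀ = −tan(+8.4°) tan(-11.025°) = 0.0288, H₀ = 1.5420 rad.
Bracket: H₀ sin φ sin δ + cos φ cos δ sin H₀ = 1.5420×0.14608×-0.19124 + 0.98927×0.98154×0.99959 = -0.043078 + 0.970610 = 0.927532.
Q̄ = (S₀/π) × [bracket] = (589/π) × 0.927532 = 173.90 W/m².
Ratio Q̄_A / Q̄_B = 112.34 / 173.90 = 0.6460.

Q̄_A / Q̄_B ≈ 0.646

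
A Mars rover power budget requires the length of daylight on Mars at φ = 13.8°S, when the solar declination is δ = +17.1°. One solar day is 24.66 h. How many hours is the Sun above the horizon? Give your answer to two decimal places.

11.74 h

cos H₀ = −tan φ · tan δ = −tan(-13.8°) × tan(+17.100°) = 0.0756, so H₀ = 1.4952 rad = 85.67°.
Daylight = 2H₀/(2π) × 24.66 h = (1.4952/π) × 24.66 = 11.74 h.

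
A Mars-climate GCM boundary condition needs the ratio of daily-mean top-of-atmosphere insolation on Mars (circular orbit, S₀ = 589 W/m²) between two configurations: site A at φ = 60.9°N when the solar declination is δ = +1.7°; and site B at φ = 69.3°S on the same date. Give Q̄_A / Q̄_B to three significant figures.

Q̄_A / Q̄_B ≈ 1.70

— Configuration A (φ=+60.9°):
cos H₀ = −tan(+60.9°) tan(+1.700°) = -0.0533, H₀ = 1.6241 rad.
Bracket: H₀ sin φ sin δ + cos φ cos δ sin H₀ = 1.6241×0.87377×0.02967 + 0.48634×0.99956×0.99858 = 0.042104 + 0.485436 = 0.527540.
Q̄ = (S₀/π) × [bracket] = (589/π) × 0.527540 = 98.906 W/m².
— Configuration B (φ=-69.3°):
cos H₀ = −tan(-69.3°) tan(+1.700°) = 0.0785, H₀ = 1.4922 rad.
Bracket: H₀ sin φ sin δ + cos φ cos δ sin H₀ = 1.4922×-0.93544×0.02967 + 0.35347×0.99956×0.99691 = -0.041415 + 0.352223 = 0.310808.
Q̄ = (S₀/π) × [bracket] = (589/π) × 0.310808 = 58.272 W/m².
Ratio Q̄_A / Q̄_B = 98.906 / 58.272 = 1.697.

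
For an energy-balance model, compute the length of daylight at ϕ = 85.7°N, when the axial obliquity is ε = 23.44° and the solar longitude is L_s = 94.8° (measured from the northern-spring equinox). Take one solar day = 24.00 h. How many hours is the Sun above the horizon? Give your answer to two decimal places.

Solar declination: sin δ = sin ε · sin L_s = sin 23.44° × sin 94.8° = 0.39639, so δ = +23.353°.
Sunrise equation: cos h₀ = −tan ϕ · tan δ = -5.7423 ≤ −1, so the Sun never sets (polar day) and h₀ = π.
Daylight = 2h₀/(2π) × 24.00 h = (3.1416/π) × 24.00 = 24.00 h.

24.00 h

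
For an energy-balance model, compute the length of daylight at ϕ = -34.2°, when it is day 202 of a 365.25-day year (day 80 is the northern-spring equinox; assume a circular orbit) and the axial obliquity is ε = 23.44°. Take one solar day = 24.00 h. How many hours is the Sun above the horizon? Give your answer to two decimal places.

Solar longitude: L_s = 360° × (202 − 80)/365.25 = 120.246°.
sin δ = sin 23.44° × sin 120.246° = 0.34364, so δ = +20.099°.
cos h₀ = −tan ϕ · tan δ = −tan(-34.2°) × tan(+20.099°) = 0.2487, so h₀ = 1.3195 rad = 75.60°.
Daylight = 2h₀/(2π) × 24.00 h = (1.3195/π) × 24.00 = 10.08 h.

10.08 h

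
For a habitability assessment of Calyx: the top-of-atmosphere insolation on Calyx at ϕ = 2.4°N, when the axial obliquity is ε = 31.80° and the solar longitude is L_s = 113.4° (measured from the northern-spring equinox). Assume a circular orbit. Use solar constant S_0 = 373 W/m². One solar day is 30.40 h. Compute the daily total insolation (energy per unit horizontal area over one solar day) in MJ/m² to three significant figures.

Solar declination: sin δ = sin ε · sin L_s = sin 31.80° × sin 113.4° = 0.48362, so δ = +28.922°.
cos h₀ = −tan(+2.4°) tan(+28.922°) = -0.0232, h₀ = 1.5940 rad.
Bracket: h₀ sin ϕ sin δ + cos ϕ cos δ sin h₀ = 1.5940×0.04188×0.48362 + 0.99912×0.87528×0.99973 = 0.032285 + 0.874274 = 0.906559.
Q̄ = (S_0/π) × [bracket] = (373/π) × 0.906559 = 107.64 W/m².
Daily total = Q̄ × 30.40 h × 3600 s/h = 107.64 × 30.40 × 3600 / 10⁶ = 11.78 MJ/m².

11.8 MJ/m²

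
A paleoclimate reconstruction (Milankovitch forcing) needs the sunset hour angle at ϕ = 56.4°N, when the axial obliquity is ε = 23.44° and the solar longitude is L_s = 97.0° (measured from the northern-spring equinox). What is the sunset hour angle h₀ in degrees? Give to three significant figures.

h₀ = 130°

Solar declination: sin δ = sin ε · sin L_s = sin 23.44° × sin 97.0° = 0.39482, so δ = +23.255°.
cos h₀ = −tan ϕ · tan δ = −tan(+56.4°) × tan(+23.255°) = -0.6468, so h₀ = 2.2742 rad = 130.30°.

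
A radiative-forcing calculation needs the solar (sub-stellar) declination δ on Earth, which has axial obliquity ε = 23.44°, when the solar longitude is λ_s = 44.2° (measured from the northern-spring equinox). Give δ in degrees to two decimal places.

δ = +16.10°

sin δ = sin ε · sin λ_s = sin 23.44° × sin 44.2° = 0.277324.
δ = arcsin(0.277324) = +16.10°.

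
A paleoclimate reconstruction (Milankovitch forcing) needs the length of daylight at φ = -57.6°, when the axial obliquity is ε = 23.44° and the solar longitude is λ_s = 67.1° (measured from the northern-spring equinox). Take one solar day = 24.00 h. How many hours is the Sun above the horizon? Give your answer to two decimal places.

Solar declination: sin δ = sin ε · sin λ_s = sin 23.44° × sin 67.1° = 0.36644, so δ = +21.496°.
cos H₀ = −tan φ · tan δ = −tan(-57.6°) × tan(+21.496°) = 0.6206, so H₀ = 0.9013 rad = 51.64°.
Daylight = 2H₀/(2π) × 24.00 h = (0.9013/π) × 24.00 = 6.89 h.

6.89 h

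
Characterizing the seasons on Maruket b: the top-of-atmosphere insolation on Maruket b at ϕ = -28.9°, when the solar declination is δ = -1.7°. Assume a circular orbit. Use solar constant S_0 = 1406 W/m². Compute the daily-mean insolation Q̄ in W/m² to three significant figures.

Q̄ ≈ 402 W/m²

cos h₀ = −tan(-28.9°) tan(-1.700°) = -0.0164, h₀ = 1.5872 rad.
Bracket: h₀ sin ϕ sin δ + cos ϕ cos δ sin h₀ = 1.5872×-0.48328×-0.02967 + 0.87546×0.99956×0.99987 = 0.022759 + 0.874961 = 0.897720.
Q̄ = (S_0/π) × [bracket] = (1406/π) × 0.897720 = 401.8 W/m².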